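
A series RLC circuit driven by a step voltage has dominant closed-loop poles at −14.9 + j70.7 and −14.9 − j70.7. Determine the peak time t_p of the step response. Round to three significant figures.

t_p = π/ω_d with ω_d = 70.7 (the imaginary part), so t_p = 0.0444 s.

t_p ≈ 0.0444 s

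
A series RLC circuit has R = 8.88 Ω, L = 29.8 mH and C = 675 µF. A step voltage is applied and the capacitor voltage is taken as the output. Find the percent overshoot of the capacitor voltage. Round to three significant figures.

%OS ≈ 5.95%

For a series RLC circuit (capacitor voltage as output), ω_n = 1/√(LC) = 1/√(29.8 mH · 675 µF) = 223 rad/s.
ζ = (R/2)·√(C/L) = (8.88/2)·√(675 µF/29.8 mH) = 0.668.
%OS = 100 e^{−πζ/√(1−ζ²)} with ζ = 0.668 gives 5.95%.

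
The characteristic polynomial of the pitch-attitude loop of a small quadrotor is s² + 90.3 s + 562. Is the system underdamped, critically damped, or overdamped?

a² − 4b = 5900 > 0 (two distinct real roots); the system is overdamped.

overdamped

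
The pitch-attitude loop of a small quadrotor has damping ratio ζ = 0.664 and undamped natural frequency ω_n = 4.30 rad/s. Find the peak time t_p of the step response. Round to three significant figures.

The damped frequency is ω_d = ω_n√(1−ζ²) = 4.30·√(1−0.441) = 3.22 rad/s.
Peak time t_p = π/ω_d = π/3.22 = 0.977 s.

t_p ≈ 0.977 s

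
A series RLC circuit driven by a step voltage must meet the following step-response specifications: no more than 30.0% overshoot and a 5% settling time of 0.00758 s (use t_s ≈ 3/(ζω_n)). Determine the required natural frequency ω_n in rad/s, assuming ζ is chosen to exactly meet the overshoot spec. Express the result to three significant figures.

ω_n ≈ 1110 rad/s

Inverting the overshoot relation: ζ = |ln 0.300|/√(π² + ln²0.300) = 0.358.
Then ω_n = 3/(ζ t_s) = 3/(0.358 × 0.00758) = 1110 rad/s.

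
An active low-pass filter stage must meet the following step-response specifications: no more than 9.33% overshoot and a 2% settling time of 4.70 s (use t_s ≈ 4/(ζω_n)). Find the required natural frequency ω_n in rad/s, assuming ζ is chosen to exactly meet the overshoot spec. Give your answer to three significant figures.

ω_n ≈ 1.41 rad/s

Inverting the overshoot relation: ζ = |ln 0.0933|/√(π² + ln²0.0933) = 0.603.
Then ω_n = 4/(ζ t_s) = 4/(0.603 × 4.70) = 1.41 rad/s.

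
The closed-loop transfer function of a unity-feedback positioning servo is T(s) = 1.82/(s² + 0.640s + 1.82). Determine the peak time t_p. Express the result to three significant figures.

Matching coefficients with s² + 2ζω_n s + ω_n² gives ω_n² = 1.82 ⇒ ω_n = 1.35 rad/s, and ζ = 0.640/(2ω_n) = 0.237.
The damped frequency ω_d = ω_n√(1−ζ²) = 1.31 rad/s. Then t_p = π/ω_d = 2.40 s.

t_p ≈ 2.40 s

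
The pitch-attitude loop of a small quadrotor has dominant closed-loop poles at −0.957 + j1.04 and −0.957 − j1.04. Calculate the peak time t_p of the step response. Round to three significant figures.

t_p = π/ω_d with ω_d = 1.04 (the imaginary part), so t_p = 3.02 s.

t_p ≈ 3.02 s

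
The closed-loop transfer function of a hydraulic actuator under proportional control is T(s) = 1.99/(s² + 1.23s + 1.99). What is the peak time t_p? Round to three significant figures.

t_p ≈ 2.47 s

Comparing the denominator to s² + 2ζω_n s + ω_n²: ω_n = √1.99 = 1.41 rad/s, and 2ζω_n = 1.23 so ζ = 1.23/(2·1.41) = 0.436.
ω_d = 1.41·√(1 − 0.436²) = 1.27 rad/s. Then t_p = π/ω_d = 2.47 s.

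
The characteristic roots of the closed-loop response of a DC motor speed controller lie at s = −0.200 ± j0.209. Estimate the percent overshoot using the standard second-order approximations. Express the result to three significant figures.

With σ = 0.200, ω_d = 0.209: ω_n = √(σ²+ω_d²) = 0.289 rad/s, ζ = σ/ω_n = 0.691.
%OS = 100 e^{−πζ/√(1−ζ²)} with ζ = 0.691 gives 4.95%.

%OS ≈ 4.95%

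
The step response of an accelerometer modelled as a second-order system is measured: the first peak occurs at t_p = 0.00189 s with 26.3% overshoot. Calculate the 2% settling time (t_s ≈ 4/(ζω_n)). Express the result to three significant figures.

t_s ≈ 0.00566 s

From the overshoot, ζ = −ln(OS)/√(π²+ln²(OS)) = 0.391.
From t_p = π/ω_d, ω_d = π/0.00189 = 1660 rad/s, so ω_n = ω_d/√(1−ζ²) = 1810 rad/s.
t_s ≈ 4/(ζω_n) = 4/(0.391·1810) = 0.00566 s.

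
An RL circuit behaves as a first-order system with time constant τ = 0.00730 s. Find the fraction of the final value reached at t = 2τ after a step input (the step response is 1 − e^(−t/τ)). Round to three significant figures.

y(t)/y_∞ = 1 − e^(−t/τ) = 1 − e^(−2) = 1 − e^(−2.00) = 0.865.

y/y_∞ ≈ 0.865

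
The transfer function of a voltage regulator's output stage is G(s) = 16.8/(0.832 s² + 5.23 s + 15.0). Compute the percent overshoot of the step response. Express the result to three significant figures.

%OS ≈ 3.15%

Dividing through by 0.832: denominator becomes s² + 6.286 s + 18.03.
So ω_n = √18.03 = 4.25 rad/s and ζ = 6.286/(2·4.25) = 0.740.
Overshoot: exp(−π·0.740/√(1−0.740²)) = 0.0315, i.e. 3.15%.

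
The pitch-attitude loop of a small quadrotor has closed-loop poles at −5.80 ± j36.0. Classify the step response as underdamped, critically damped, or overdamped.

Since the poles form a complex-conjugate pair with nonzero imaginary part, the response is underdamped.

underdamped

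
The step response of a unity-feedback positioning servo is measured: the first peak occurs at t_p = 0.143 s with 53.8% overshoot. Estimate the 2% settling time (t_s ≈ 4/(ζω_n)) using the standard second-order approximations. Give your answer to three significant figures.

t_s ≈ 0.923 s

ζ from %OS: ζ = |ln 0.538|/√(π²+ln²0.538) = 0.194.
t_p = π/ω_d ⇒ ω_d = 22.0 rad/s; then ω_n = ω_d/√(1−ζ²) = 22.4 rad/s.
t_s ≈ 4/(ζω_n) = 4/(0.194·22.4) = 0.923 s.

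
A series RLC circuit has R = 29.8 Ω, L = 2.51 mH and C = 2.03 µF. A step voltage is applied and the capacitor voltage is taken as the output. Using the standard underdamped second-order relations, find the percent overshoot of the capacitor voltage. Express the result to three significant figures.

For a series RLC circuit (capacitor voltage as output), ω_n = 1/√(LC) = 1/√(2.51 mH · 2.03 µF) = 14000 rad/s.
ζ = (R/2)·√(C/L) = (29.8/2)·√(2.03 µF/2.51 mH) = 0.424.
%OS = 100 e^{−πζ/√(1−ζ²)} with ζ = 0.424 gives 23.0%.

%OS ≈ 23.0%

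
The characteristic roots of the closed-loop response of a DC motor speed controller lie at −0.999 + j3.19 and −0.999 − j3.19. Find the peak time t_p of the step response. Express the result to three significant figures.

t_p ≈ 0.985 s

t_p = π/ω_d with ω_d = 3.19 (the imaginary part), so t_p = 0.985 s.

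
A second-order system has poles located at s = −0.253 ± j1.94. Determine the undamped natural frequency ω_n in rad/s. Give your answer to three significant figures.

|pole| = ω_n = √(0.253² + 1.94²) = 1.96 rad/s; ζ = cos θ = σ/ω_n = 0.129.

ω_n ≈ 1.96 rad/s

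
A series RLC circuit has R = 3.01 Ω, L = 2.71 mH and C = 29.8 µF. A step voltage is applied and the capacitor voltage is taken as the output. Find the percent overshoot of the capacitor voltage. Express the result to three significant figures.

%OS ≈ 60.5%

For a series RLC circuit (capacitor voltage as output), ω_n = 1/√(LC) = 1/√(2.71 mH · 29.8 µF) = 3520 rad/s.
ζ = (R/2)·√(C/L) = (3.01/2)·√(29.8 µF/2.71 mH) = 0.158.
%OS = 100 e^{−πζ/√(1−ζ²)} with ζ = 0.158 gives 60.5%.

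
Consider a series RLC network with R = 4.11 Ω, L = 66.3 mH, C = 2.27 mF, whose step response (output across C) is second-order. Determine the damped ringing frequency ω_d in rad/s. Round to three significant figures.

For a series RLC circuit (capacitor voltage as output), ω_n = 1/√(LC) = 1/√(66.3 mH · 2.27 mF) = 81.5 rad/s.
ζ = (R/2)·√(C/L) = (4.11/2)·√(2.27 mF/66.3 mH) = 0.380.
ω_d = ω_n√(1−ζ²) = 75.4 rad/s.

ω_d ≈ 75.4 rad/s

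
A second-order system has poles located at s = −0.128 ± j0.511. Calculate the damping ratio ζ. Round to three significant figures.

The poles are at −σ ± jω_d with σ = 0.128 and ω_d = 0.511, so ω_n = √(σ²+ω_d²) = 0.527 rad/s and ζ = σ/ω_n = 0.243.

ζ ≈ 0.243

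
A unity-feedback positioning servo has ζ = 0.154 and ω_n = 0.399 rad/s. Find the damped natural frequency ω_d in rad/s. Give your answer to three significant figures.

ω_d ≈ 0.394 rad/s

ω_d = ω_n√(1−ζ²) = 0.399·√0.976 = 0.394 rad/s.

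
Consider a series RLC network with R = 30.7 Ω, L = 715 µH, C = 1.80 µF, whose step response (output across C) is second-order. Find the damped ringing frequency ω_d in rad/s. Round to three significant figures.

ω_d ≈ 17800 rad/s

For a series RLC circuit (capacitor voltage as output), ω_n = 1/√(LC) = 1/√(715 µH · 1.80 µF) = 27900 rad/s.
ζ = (R/2)·√(C/L) = (30.7/2)·√(1.80 µF/715 µH) = 0.770.
ω_d = 27900·√(1 − 0.770²) = 17800 rad/s.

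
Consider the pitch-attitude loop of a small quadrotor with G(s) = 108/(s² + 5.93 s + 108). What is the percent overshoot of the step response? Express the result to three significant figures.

Comparing the denominator to s² + 2ζω_n s + ω_n²: ω_n = √108 = 10.4 rad/s, and 2ζω_n = 5.93 so ζ = 5.93/(2·10.4) = 0.285.
%OS = 100 e^{−πζ/√(1−ζ²)} with ζ = 0.285 gives 39.3%.

%OS ≈ 39.3%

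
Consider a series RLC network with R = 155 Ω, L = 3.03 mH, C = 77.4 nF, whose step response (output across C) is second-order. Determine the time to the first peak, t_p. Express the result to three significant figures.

For a series RLC circuit (capacitor voltage as output), ω_n = 1/√(LC) = 1/√(3.03 mH · 77.4 nF) = 65300 rad/s.
ζ = (R/2)·√(C/L) = (155/2)·√(77.4 nF/3.03 mH) = 0.392.
ω_d = 65300·√(1 − 0.392²) = 60100 rad/s. t_p = π/ω_d = 0.0000523 s.

t_p ≈ 0.0000523 s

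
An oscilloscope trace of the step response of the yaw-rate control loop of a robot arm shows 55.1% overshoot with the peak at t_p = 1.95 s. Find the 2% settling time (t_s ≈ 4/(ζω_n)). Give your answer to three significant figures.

t_s ≈ 13.1 s

The overshoot fixes ζ = −ln(OS)/√(π²+ln²(OS)) = 0.186.
From t_p = π/ω_d, ω_d = π/1.95 = 1.61 rad/s, so ω_n = ω_d/√(1−ζ²) = 1.64 rad/s.
t_s ≈ 4/(ζω_n) = 4/(0.186·1.64) = 13.1 s.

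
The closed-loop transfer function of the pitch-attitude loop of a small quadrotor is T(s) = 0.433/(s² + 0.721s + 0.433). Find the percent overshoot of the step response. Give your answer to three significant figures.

%OS ≈ 12.8%

ω_n = √0.433 = 0.658 rad/s; ζ = 0.721/(2·0.658) = 0.548.
%OS = 100·exp(−πζ/√(1−ζ²)) = 12.8%.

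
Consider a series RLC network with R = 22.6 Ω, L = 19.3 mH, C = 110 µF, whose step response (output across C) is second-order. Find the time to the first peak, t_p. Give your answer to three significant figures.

For a series RLC circuit (capacitor voltage as output), ω_n = 1/√(LC) = 1/√(19.3 mH · 110 µF) = 686 rad/s.
ζ = (R/2)·√(C/L) = (22.6/2)·√(110 µF/19.3 mH) = 0.853.
The damped frequency ω_d = ω_n√(1−ζ²) = 358 rad/s. t_p = π/ω_d = 0.00877 s.

t_p ≈ 0.00877 s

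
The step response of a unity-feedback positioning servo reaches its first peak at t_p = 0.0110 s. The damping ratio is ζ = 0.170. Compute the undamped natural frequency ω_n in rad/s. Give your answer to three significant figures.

ω_n ≈ 290 rad/s

Peak time t_p = π/ω_d, so ω_d = π/t_p = π/0.0110 = 286 rad/s.
ω_n = ω_d/√(1−ζ²) = 286/√0.971 = 290 rad/s.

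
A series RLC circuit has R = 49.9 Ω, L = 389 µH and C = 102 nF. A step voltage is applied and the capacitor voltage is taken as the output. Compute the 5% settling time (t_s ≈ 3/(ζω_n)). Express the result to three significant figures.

t_s ≈ 0.0000468 s

For a series RLC circuit (capacitor voltage as output), ω_n = 1/√(LC) = 1/√(389 µH · 102 nF) = 159000 rad/s.
ζ = (R/2)·√(C/L) = (49.9/2)·√(102 nF/389 µH) = 0.404.
t_s ≈ 3/(ζω_n) = 0.0000468 s.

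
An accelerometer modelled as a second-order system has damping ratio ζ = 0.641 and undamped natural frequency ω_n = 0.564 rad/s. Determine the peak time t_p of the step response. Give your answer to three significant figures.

t_p ≈ 7.26 s

The damped frequency is ω_d = ω_n√(1−ζ²) = 0.564·√(1−0.411) = 0.433 rad/s.
Peak time t_p = π/ω_d = π/0.433 = 7.26 s.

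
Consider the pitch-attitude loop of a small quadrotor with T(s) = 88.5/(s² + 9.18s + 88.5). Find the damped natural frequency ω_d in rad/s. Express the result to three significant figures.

Matching coefficients with s² + 2ζω_n s + ω_n² gives ω_n² = 88.5 ⇒ ω_n = 9.41 rad/s, and ζ = 9.18/(2ω_n) = 0.488.
ω_d = ω_n√(1−ζ²) = 8.21 rad/s.

ω_d ≈ 8.21 rad/s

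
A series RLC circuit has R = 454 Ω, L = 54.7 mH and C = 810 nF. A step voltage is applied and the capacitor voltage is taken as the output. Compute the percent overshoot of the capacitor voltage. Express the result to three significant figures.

%OS ≈ 0.356%

For a series RLC circuit (capacitor voltage as output), ω_n = 1/√(LC) = 1/√(54.7 mH · 810 nF) = 4750 rad/s.
ζ = (R/2)·√(C/L) = (454/2)·√(810 nF/54.7 mH) = 0.874.
%OS = 100·exp(−πζ/√(1−ζ²)) = 0.356%.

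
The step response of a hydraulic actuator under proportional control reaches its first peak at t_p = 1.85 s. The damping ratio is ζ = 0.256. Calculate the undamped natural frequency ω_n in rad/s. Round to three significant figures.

Peak time t_p = π/ω_d, so ω_d = π/t_p = π/1.85 = 1.70 rad/s.
ω_n = ω_d/√(1−ζ²) = 1.70/√0.934 = 1.76 rad/s.

ω_n ≈ 1.76 rad/s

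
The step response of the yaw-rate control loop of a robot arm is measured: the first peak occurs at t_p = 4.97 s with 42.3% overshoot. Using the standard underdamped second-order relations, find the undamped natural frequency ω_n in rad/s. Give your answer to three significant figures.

ω_n ≈ 0.655 rad/s

The overshoot fixes ζ = −ln(OS)/√(π²+ln²(OS)) = 0.264.
From t_p = π/ω_d, ω_d = π/4.97 = 0.632 rad/s, so ω_n = ω_d/√(1−ζ²) = 0.655 rad/s.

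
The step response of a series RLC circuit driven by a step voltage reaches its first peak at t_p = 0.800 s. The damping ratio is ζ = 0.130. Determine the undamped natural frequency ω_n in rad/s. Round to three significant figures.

ω_n ≈ 3.96 rad/s

Peak time t_p = π/ω_d, so ω_d = π/t_p = π/0.800 = 3.93 rad/s.
ω_n = ω_d/√(1−ζ²) = 3.93/√0.983 = 3.96 rad/s.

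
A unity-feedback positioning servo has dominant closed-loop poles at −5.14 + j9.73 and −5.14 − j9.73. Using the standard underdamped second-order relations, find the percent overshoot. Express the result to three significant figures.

%OS ≈ 19.0%

With σ = 5.14, ω_d = 9.73: ω_n = √(σ²+ω_d²) = 11.0 rad/s, ζ = σ/ω_n = 0.467.
%OS = 100 e^{−πζ/√(1−ζ²)} with ζ = 0.467 gives 19.0%.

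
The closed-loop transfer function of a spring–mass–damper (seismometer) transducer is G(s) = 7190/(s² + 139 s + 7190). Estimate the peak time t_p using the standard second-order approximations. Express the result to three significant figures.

t_p ≈ 0.0647 s

Matching coefficients with s² + 2ζω_n s + ω_n² gives ω_n² = 7190 ⇒ ω_n = 84.8 rad/s, and ζ = 139/(2ω_n) = 0.820.
The damped frequency ω_d = ω_n√(1−ζ²) = 48.6 rad/s. Then t_p = π/ω_d = 0.0647 s.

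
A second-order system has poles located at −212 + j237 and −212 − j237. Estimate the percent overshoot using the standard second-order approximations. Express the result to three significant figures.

The poles are at −σ ± jω_d with σ = 212 and ω_d = 237, so ω_n = √(σ²+ω_d²) = 318 rad/s and ζ = σ/ω_n = 0.667.
%OS = 100 e^{−πζ/√(1−ζ²)} with ζ = 0.667 gives 6.02%.

%OS ≈ 6.02%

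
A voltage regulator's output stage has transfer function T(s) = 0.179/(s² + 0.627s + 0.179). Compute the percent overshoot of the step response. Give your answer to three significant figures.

%OS ≈ 3.12%

ω_n = √0.179 = 0.423 rad/s; ζ = 0.627/(2·0.423) = 0.741.
%OS = 100 e^{−πζ/√(1−ζ²)} with ζ = 0.741 gives 3.12%.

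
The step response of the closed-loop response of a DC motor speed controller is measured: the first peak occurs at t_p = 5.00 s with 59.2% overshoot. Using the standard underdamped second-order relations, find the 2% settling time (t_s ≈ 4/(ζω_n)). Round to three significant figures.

The overshoot fixes ζ = −ln(OS)/√(π²+ln²(OS)) = 0.165.
From t_p = π/ω_d, ω_d = π/5.00 = 0.628 rad/s, so ω_n = ω_d/√(1−ζ²) = 0.637 rad/s.
t_s ≈ 4/(ζω_n) = 4/(0.165·0.637) = 38.1 s.

t_s ≈ 38.1 s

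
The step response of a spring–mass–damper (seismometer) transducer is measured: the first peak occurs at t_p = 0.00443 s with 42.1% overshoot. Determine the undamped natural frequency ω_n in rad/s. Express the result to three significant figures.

ω_n ≈ 736 rad/s

The overshoot fixes ζ = −ln(OS)/√(π²+ln²(OS)) = 0.265.
t_p = π/ω_d ⇒ ω_d = 709 rad/s; then ω_n = ω_d/√(1−ζ²) = 736 rad/s.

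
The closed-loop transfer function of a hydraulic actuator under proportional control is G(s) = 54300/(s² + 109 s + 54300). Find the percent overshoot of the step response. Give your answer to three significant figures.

%OS ≈ 47.0%

Comparing the denominator to s² + 2ζω_n s + ω_n²: ω_n = √54300 = 233 rad/s, and 2ζω_n = 109 so ζ = 109/(2·233) = 0.234.
%OS = 100 e^{−πζ/√(1−ζ²)} with ζ = 0.234 gives 47.0%.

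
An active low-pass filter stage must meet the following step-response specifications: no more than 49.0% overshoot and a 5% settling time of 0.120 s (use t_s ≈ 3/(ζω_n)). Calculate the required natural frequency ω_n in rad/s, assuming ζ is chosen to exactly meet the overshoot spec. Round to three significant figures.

From %OS = 100·exp(−πζ/√(1−ζ²)), invert to get ζ = −ln(OS)/√(π² + ln²(OS)) with OS = 0.490.
−ln 0.490 = 0.7133, so ζ = 0.7133/√(π² + 0.5089) = 0.221.
From t_s ≈ 3/(ζω_n): ω_n = 3/(ζ·t_s) = 3/(0.221·0.120) = 113 rad/s.

ω_n ≈ 113 rad/s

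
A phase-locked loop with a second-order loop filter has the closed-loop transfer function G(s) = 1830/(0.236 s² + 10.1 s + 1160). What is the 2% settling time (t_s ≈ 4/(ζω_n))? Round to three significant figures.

t_s ≈ 0.187 s

Dividing through by 0.236: denominator becomes s² + 42.80 s + 4915.
So ω_n = √4915 = 70.1 rad/s and ζ = 42.80/(2·70.1) = 0.305.
t_s ≈ 4/(ζω_n) = 0.187 s.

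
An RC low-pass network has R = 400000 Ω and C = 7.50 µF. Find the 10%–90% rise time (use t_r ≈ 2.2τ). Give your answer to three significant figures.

t_r ≈ 6.60 s

τ = RC = 400000 × 7.50 µF = 3.00 s.
t_r ≈ 2.2τ = 6.60 s.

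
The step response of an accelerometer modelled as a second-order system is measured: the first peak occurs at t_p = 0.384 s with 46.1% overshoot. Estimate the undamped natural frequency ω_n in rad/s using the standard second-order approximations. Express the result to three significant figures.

ω_n ≈ 8.43 rad/s

ζ from %OS: ζ = |ln 0.461|/√(π²+ln²0.461) = 0.239.
From t_p = π/ω_d, ω_d = π/0.384 = 8.18 rad/s, so ω_n = ω_d/√(1−ζ²) = 8.43 rad/s.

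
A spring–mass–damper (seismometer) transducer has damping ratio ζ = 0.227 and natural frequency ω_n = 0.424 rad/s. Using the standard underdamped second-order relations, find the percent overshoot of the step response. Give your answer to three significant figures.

%OS ≈ 48.1%

For an underdamped second-order system, %OS = 100·exp(−πζ/√(1−ζ²)).
πζ/√(1−ζ²) = π·0.227/√(1−0.0515) = 0.7323, so %OS = 100·e^(−0.7323) = 48.1%.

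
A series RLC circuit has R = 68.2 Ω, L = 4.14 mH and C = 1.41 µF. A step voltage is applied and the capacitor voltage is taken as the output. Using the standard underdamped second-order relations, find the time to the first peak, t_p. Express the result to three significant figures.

For a series RLC circuit (capacitor voltage as output), ω_n = 1/√(LC) = 1/√(4.14 mH · 1.41 µF) = 13100 rad/s.
ζ = (R/2)·√(C/L) = (68.2/2)·√(1.41 µF/4.14 mH) = 0.629.
ω_d = 13100·√(1 − 0.629²) = 10200 rad/s. t_p = π/ω_d = 0.000309 s.

t_p ≈ 0.000309 s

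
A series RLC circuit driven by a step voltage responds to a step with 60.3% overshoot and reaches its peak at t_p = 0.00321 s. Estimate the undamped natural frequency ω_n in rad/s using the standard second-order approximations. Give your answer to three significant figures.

ζ from %OS: ζ = |ln 0.603|/√(π²+ln²0.603) = 0.159.
t_p = π/ω_d ⇒ ω_d = 979 rad/s; then ω_n = ω_d/√(1−ζ²) = 991 rad/s.

ω_n ≈ 991 rad/s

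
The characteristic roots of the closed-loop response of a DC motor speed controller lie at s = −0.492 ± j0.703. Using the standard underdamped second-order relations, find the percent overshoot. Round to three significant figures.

%OS ≈ 11.1%

The poles are at −σ ± jω_d with σ = 0.492 and ω_d = 0.703, so ω_n = √(σ²+ω_d²) = 0.858 rad/s and ζ = σ/ω_n = 0.573.
%OS = 100·exp(−πζ/√(1−ζ²)) = 11.1%.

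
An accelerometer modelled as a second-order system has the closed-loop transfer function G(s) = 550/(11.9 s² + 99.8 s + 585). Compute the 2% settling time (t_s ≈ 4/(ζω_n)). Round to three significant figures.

Dividing through by 11.9: denominator becomes s² + 8.387 s + 49.16.
So ω_n = √49.16 = 7.01 rad/s and ζ = 8.387/(2·7.01) = 0.598.
t_s ≈ 4/(ζω_n) = 0.954 s.

t_s ≈ 0.954 s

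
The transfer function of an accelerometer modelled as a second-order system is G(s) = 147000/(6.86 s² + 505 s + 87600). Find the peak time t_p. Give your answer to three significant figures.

Dividing through by 6.86: denominator becomes s² + 73.62 s + 12770.
So ω_n = √12770 = 113 rad/s and ζ = 73.62/(2·113) = 0.326.
ω_d = 113·√(1 − 0.326²) = 107 rad/s. t_p = π/ω_d = 0.0294 s.

t_p ≈ 0.0294 s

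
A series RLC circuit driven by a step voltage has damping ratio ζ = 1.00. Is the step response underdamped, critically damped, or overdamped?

critically damped

Since ζ = 1, the system is critically damped.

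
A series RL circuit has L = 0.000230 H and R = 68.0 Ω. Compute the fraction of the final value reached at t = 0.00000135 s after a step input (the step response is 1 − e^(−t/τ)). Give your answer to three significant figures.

y/y_∞ ≈ 0.329

τ = L/R = 0.000230/68.0 = 0.00000338 s.
y(t)/y_∞ = 1 − e^(−t/τ) = 1 − e^(−0.00000135/0.00000338) = 1 − e^(−0.399) = 0.329.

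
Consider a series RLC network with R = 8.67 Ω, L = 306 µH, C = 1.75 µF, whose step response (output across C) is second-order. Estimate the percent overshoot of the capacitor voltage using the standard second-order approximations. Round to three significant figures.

For a series RLC circuit (capacitor voltage as output), ω_n = 1/√(LC) = 1/√(306 µH · 1.75 µF) = 43200 rad/s.
ζ = (R/2)·√(C/L) = (8.67/2)·√(1.75 µF/306 µH) = 0.328.
%OS = 100·exp(−πζ/√(1−ζ²)) = 33.6%.

%OS ≈ 33.6%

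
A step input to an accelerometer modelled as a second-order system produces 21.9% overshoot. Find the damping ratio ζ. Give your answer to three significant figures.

ζ = −ln(OS)/√(π² + (ln OS)²). With OS = 0.219, ln OS = −1.519 and ζ = 1.519/3.489 = 0.435.

ζ ≈ 0.435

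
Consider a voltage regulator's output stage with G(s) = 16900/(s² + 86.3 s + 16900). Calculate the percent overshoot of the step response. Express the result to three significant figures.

%OS ≈ 33.1%

ω_n = √16900 = 130 rad/s; ζ = 86.3/(2·130) = 0.332.
%OS = 100 e^{−πζ/√(1−ζ²)} with ζ = 0.332 gives 33.1%.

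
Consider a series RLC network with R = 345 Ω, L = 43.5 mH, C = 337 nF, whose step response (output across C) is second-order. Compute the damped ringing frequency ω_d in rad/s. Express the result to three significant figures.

For a series RLC circuit (capacitor voltage as output), ω_n = 1/√(LC) = 1/√(43.5 mH · 337 nF) = 8260 rad/s.
ζ = (R/2)·√(C/L) = (345/2)·√(337 nF/43.5 mH) = 0.480.
ω_d = ω_n√(1−ζ²) = 7240 rad/s.

ω_d ≈ 7240 rad/s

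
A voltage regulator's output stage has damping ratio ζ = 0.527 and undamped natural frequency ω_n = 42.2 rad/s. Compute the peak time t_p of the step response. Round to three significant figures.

The damped frequency is ω_d = ω_n√(1−ζ²) = 42.2·√(1−0.278) = 35.9 rad/s.
Peak time t_p = π/ω_d = π/35.9 = 0.0876 s.

t_p ≈ 0.0876 s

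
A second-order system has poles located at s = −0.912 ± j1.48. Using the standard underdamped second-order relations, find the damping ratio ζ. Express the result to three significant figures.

|pole| = ω_n = √(0.912² + 1.48²) = 1.74 rad/s; ζ = cos θ = σ/ω_n = 0.525.

ζ ≈ 0.525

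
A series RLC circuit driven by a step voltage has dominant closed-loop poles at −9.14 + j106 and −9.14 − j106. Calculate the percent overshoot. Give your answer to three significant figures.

|pole| = ω_n = √(9.14² + 106²) = 106 rad/s; ζ = cos θ = σ/ω_n = 0.0859.
%OS = 100·exp(−πζ/√(1−ζ²)) = 76.3%.

%OS ≈ 76.3%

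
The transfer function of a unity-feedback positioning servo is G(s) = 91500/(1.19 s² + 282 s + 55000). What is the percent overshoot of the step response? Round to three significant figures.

%OS ≈ 12.6%

Dividing through by 1.19: denominator becomes s² + 237.0 s + 46220.
So ω_n = √46220 = 215 rad/s and ζ = 237.0/(2·215) = 0.551.
%OS = 100·exp(−πζ/√(1−ζ²)) = 12.6%.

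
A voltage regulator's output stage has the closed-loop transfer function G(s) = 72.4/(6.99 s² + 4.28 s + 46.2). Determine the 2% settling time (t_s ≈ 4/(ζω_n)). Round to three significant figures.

Dividing through by 6.99: denominator becomes s² + 0.6123 s + 6.609.
So ω_n = √6.609 = 2.57 rad/s and ζ = 0.6123/(2·2.57) = 0.119.
t_s ≈ 4/(ζω_n) = 13.1 s.

t_s ≈ 13.1 s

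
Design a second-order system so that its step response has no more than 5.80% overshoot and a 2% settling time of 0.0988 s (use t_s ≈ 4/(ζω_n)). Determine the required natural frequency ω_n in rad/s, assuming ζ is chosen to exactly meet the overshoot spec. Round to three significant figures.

From %OS = 100·exp(−πζ/√(1−ζ²)), invert to get ζ = −ln(OS)/√(π² + ln²(OS)) with OS = 0.0580.
−ln 0.0580 = 2.847, so ζ = 2.847/√(π² + 8.107) = 0.672.
From t_s ≈ 4/(ζω_n): ω_n = 4/(ζ·t_s) = 4/(0.672·0.0988) = 60.3 rad/s.

ω_n ≈ 60.3 rad/s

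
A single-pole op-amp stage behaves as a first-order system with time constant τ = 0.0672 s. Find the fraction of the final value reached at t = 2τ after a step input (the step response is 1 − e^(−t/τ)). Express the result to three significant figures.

y(t)/y_∞ = 1 − e^(−t/τ) = 1 − e^(−2) = 1 − e^(−2.00) = 0.865.

y/y_∞ ≈ 0.865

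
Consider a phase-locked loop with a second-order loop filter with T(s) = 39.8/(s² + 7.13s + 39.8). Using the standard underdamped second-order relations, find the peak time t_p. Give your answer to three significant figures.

Comparing the denominator to s² + 2ζω_n s + ω_n²: ω_n = √39.8 = 6.31 rad/s, and 2ζω_n = 7.13 so ζ = 7.13/(2·6.31) = 0.565.
The damped frequency ω_d = ω_n√(1−ζ²) = 5.20 rad/s. Then t_p = π/ω_d = 0.604 s.

t_p ≈ 0.604 s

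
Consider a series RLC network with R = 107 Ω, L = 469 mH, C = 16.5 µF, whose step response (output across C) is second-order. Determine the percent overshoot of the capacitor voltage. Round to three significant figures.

For a series RLC circuit (capacitor voltage as output), ω_n = 1/√(LC) = 1/√(469 mH · 16.5 µF) = 359 rad/s.
ζ = (R/2)·√(C/L) = (107/2)·√(16.5 µF/469 mH) = 0.317.
%OS = 100 e^{−πζ/√(1−ζ²)} with ζ = 0.317 gives 35.0%.

%OS ≈ 35.0%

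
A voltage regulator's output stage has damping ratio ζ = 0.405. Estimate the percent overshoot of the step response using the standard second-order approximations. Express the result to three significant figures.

For an underdamped second-order system, %OS = 100·exp(−πζ/√(1−ζ²)).
πζ/√(1−ζ²) = π·0.405/√(1−0.164) = 1.392, so %OS = 100·e^(−1.392) = 24.9%.

%OS ≈ 24.9%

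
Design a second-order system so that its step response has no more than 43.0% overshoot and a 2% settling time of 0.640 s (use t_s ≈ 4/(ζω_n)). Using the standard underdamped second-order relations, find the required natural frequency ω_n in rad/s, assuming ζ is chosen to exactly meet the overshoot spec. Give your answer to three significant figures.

ω_n ≈ 24.1 rad/s

From %OS = 100·exp(−πζ/√(1−ζ²)), invert to get ζ = −ln(OS)/√(π² + ln²(OS)) with OS = 0.430.
−ln 0.430 = 0.8440, so ζ = 0.8440/√(π² + 0.7123) = 0.259.
Then ω_n = 4/(ζ t_s) = 4/(0.259 × 0.640) = 24.1 rad/s.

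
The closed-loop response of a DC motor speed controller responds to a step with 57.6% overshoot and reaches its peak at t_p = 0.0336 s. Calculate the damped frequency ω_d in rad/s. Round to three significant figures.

t_p = π/ω_d, so ω_d = π/0.0336 = 93.5 rad/s.

ω_d ≈ 93.5 rad/s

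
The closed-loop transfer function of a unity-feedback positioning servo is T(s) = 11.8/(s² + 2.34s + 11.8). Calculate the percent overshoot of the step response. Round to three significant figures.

ω_n = √11.8 = 3.44 rad/s; ζ = 2.34/(2·3.44) = 0.341.
%OS = 100 e^{−πζ/√(1−ζ²)} with ζ = 0.341 gives 32.0%.

%OS ≈ 32.0%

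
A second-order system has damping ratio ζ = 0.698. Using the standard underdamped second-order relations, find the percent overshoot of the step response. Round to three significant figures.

%OS ≈ 4.68%

For an underdamped second-order system, %OS = 100·exp(−πζ/√(1−ζ²)).
πζ/√(1−ζ²) = π·0.698/√(1−0.487) = 3.062, so %OS = 100·e^(−3.062) = 4.68%.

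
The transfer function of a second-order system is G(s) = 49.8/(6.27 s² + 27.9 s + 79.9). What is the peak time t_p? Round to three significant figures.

Dividing through by 6.27: denominator becomes s² + 4.450 s + 12.74.
So ω_n = √12.74 = 3.57 rad/s and ζ = 4.450/(2·3.57) = 0.623.
The damped frequency ω_d = ω_n√(1−ζ²) = 2.79 rad/s. t_p = π/ω_d = 1.13 s.

t_p ≈ 1.13 s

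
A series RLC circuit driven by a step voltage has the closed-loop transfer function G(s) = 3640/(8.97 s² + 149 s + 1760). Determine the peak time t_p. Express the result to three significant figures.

t_p ≈ 0.279 s

Dividing through by 8.97: denominator becomes s² + 16.61 s + 196.2.
So ω_n = √196.2 = 14.0 rad/s and ζ = 16.61/(2·14.0) = 0.593.
The damped frequency ω_d = ω_n√(1−ζ²) = 11.3 rad/s. t_p = π/ω_d = 0.279 s.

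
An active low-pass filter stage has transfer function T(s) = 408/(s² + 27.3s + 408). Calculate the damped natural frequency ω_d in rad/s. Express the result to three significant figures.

ω_d ≈ 14.9 rad/s

Matching coefficients with s² + 2ζω_n s + ω_n² gives ω_n² = 408 ⇒ ω_n = 20.2 rad/s, and ζ = 27.3/(2ω_n) = 0.676.
ω_d = ω_n√(1−ζ²) = 14.9 rad/s.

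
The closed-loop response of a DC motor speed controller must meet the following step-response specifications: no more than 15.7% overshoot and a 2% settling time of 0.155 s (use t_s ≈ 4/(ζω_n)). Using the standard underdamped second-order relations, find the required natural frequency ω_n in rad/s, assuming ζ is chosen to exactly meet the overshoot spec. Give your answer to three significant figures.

ω_n ≈ 50.8 rad/s

From %OS = 100·exp(−πζ/√(1−ζ²)), invert to get ζ = −ln(OS)/√(π² + ln²(OS)) with OS = 0.157.
−ln 0.157 = 1.852, so ζ = 1.852/√(π² + 3.428) = 0.508.
Then ω_n = 4/(ζ t_s) = 4/(0.508 × 0.155) = 50.8 rad/s.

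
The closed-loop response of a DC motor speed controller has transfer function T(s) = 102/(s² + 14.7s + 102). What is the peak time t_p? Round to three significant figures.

Matching coefficients with s² + 2ζω_n s + ω_n² gives ω_n² = 102 ⇒ ω_n = 10.1 rad/s, and ζ = 14.7/(2ω_n) = 0.728.
ω_d = ω_n√(1−ζ²) = 6.93 rad/s. Then t_p = π/ω_d = 0.454 s.

t_p ≈ 0.454 s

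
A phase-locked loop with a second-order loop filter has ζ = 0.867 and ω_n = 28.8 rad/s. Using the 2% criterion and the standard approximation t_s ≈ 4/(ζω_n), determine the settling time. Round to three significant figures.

t_s ≈ 4/(ζω_n) = 4/(0.867 × 28.8) = 0.160 s.

t_s ≈ 0.160 s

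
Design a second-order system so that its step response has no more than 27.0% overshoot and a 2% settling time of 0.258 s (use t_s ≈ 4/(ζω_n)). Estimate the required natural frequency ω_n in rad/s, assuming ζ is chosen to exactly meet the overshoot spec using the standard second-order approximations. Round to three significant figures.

ζ = −ln(OS)/√(π² + (ln OS)²). With OS = 0.270, ln OS = −1.309 and ζ = 1.309/3.404 = 0.385.
Then ω_n = 4/(ζ t_s) = 4/(0.385 × 0.258) = 40.3 rad/s.

ω_n ≈ 40.3 rad/s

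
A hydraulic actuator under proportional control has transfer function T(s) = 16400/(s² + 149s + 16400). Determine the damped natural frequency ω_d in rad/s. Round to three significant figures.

ω_d ≈ 104 rad/s

Comparing the denominator to s² + 2ζω_n s + ω_n²: ω_n = √16400 = 128 rad/s, and 2ζω_n = 149 so ζ = 149/(2·128) = 0.582.
ω_d = ω_n√(1−ζ²) = 104 rad/s.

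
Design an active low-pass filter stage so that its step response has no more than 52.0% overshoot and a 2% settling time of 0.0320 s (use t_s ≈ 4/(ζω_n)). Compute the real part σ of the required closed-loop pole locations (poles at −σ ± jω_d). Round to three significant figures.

The settling-time spec alone fixes σ = ζω_n = 4/t_s = 4/0.0320 = 125.
(Overshoot then fixes ζ = 0.204 and hence ω_d = σ·√(1−ζ²)/ζ = 601 rad/s.)

σ ≈ 125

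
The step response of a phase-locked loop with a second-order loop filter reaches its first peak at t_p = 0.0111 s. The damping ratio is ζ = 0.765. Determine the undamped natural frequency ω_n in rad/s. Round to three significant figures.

Peak time t_p = π/ω_d, so ω_d = π/t_p = π/0.0111 = 283 rad/s.
ω_n = ω_d/√(1−ζ²) = 283/√0.415 = 439 rad/s.

ω_n ≈ 439 rad/s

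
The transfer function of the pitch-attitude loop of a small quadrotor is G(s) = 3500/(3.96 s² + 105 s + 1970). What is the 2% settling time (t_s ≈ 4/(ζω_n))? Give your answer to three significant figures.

t_s ≈ 0.302 s

Dividing through by 3.96: denominator becomes s² + 26.52 s + 497.5.
So ω_n = √497.5 = 22.3 rad/s and ζ = 26.52/(2·22.3) = 0.594.
t_s ≈ 4/(ζω_n) = 0.302 s.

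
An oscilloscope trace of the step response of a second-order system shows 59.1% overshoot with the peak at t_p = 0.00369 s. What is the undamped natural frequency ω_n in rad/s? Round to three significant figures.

ζ from %OS: ζ = |ln 0.591|/√(π²+ln²0.591) = 0.165.
t_p = π/ω_d ⇒ ω_d = 851 rad/s; then ω_n = ω_d/√(1−ζ²) = 863 rad/s.

ω_n ≈ 863 rad/s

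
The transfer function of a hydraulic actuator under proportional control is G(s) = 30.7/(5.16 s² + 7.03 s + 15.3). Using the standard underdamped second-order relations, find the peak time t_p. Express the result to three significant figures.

t_p ≈ 1.99 s

Dividing through by 5.16: denominator becomes s² + 1.362 s + 2.965.
So ω_n = √2.965 = 1.72 rad/s and ζ = 1.362/(2·1.72) = 0.396.
ω_d = ω_n√(1−ζ²) = 1.58 rad/s. t_p = π/ω_d = 1.99 s.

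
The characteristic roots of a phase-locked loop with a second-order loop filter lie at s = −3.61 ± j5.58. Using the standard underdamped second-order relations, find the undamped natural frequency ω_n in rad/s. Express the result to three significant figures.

The poles are at −σ ± jω_d with σ = 3.61 and ω_d = 5.58, so ω_n = √(σ²+ω_d²) = 6.65 rad/s and ζ = σ/ω_n = 0.543.

ω_n ≈ 6.65 rad/s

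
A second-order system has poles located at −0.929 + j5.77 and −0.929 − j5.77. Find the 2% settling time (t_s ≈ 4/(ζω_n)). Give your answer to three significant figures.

For poles at −σ ± jω_d, ζω_n = σ = 0.929, so t_s ≈ 4/σ = 4.31 s.

t_s ≈ 4.31 s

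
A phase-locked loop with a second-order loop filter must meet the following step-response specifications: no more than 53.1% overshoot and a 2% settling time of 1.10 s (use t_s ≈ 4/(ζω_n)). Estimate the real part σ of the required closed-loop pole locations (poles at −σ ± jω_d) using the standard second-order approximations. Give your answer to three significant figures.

σ ≈ 3.64

The settling-time spec alone fixes σ = ζω_n = 4/t_s = 4/1.10 = 3.64.
(Overshoot then fixes ζ = 0.198 and hence ω_d = σ·√(1−ζ²)/ζ = 18.0 rad/s.)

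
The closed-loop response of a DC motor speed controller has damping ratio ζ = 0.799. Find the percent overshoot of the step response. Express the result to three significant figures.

%OS ≈ 1.54%

For an underdamped second-order system, %OS = 100·exp(−πζ/√(1−ζ²)).
πζ/√(1−ζ²) = π·0.799/√(1−0.638) = 4.174, so %OS = 100·e^(−4.174) = 1.54%.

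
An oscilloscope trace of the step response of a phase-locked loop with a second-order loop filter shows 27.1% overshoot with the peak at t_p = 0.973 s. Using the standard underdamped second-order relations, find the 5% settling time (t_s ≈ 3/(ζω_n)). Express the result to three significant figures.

t_s ≈ 2.24 s

The overshoot fixes ζ = −ln(OS)/√(π²+ln²(OS)) = 0.384.
t_p = π/ω_d ⇒ ω_d = 3.23 rad/s; then ω_n = ω_d/√(1−ζ²) = 3.50 rad/s.
t_s ≈ 3/(ζω_n) = 3/(0.384·3.50) = 2.24 s.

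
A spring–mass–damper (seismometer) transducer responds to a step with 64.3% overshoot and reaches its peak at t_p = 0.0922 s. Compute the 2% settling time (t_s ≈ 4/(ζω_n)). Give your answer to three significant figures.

t_s ≈ 0.835 s

ζ from %OS: ζ = |ln 0.643|/√(π²+ln²0.643) = 0.139.
t_p = π/ω_d ⇒ ω_d = 34.1 rad/s; then ω_n = ω_d/√(1−ζ²) = 34.4 rad/s.
t_s ≈ 4/(ζω_n) = 4/(0.139·34.4) = 0.835 s.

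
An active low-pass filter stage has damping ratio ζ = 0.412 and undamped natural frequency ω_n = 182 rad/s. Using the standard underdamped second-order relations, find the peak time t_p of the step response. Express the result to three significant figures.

t_p ≈ 0.0189 s

The damped frequency is ω_d = ω_n√(1−ζ²) = 182·√(1−0.170) = 166 rad/s.
Peak time t_p = π/ω_d = π/166 = 0.0189 s.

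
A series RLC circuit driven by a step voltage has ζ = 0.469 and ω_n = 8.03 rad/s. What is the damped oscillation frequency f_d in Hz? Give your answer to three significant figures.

ω_d = ω_n√(1−ζ²) = 8.03·√0.780 = 7.09 rad/s.
f_d = ω_d/(2π) = 1.13 Hz.

f_d ≈ 1.13 Hz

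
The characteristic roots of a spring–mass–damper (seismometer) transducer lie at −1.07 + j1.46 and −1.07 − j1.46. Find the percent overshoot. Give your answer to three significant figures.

|pole| = ω_n = √(1.07² + 1.46²) = 1.81 rad/s; ζ = cos θ = σ/ω_n = 0.591.
%OS = 100·exp(−πζ/√(1−ζ²)) = 10.0%.

%OS ≈ 10.0%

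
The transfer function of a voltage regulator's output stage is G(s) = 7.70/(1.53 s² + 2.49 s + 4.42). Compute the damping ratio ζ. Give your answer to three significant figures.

Dividing through by 1.53: denominator becomes s² + 1.627 s + 2.889.
So ω_n = √2.889 = 1.70 rad/s and ζ = 1.627/(2·1.70) = 0.479.

ζ ≈ 0.479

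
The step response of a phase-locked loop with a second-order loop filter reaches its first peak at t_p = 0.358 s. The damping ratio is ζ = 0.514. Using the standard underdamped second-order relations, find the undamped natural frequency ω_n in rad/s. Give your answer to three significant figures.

ω_n ≈ 10.2 rad/s

Peak time t_p = π/ω_d, so ω_d = π/t_p = π/0.358 = 8.78 rad/s.
ω_n = ω_d/√(1−ζ²) = 8.78/√0.736 = 10.2 rad/s.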